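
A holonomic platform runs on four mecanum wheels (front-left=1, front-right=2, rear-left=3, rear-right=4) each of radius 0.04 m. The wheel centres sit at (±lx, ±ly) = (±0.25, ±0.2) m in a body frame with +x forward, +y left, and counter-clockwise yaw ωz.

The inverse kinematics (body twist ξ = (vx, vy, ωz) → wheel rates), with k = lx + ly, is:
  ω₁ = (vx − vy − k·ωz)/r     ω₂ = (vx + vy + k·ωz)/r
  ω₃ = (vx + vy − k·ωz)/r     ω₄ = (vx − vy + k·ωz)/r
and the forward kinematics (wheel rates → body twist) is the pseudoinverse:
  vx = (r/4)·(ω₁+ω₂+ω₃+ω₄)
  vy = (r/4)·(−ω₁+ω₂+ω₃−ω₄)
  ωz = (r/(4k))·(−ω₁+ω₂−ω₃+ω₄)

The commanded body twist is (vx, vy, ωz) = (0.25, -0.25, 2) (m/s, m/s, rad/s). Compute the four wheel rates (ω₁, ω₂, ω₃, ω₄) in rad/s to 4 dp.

k = lx + ly = 0.25 + 0.2 = 0.4500;  k·ωz = 0.4500·2 = 0.9000
ω₁ (FL) = (vx − vy − k·ωz)/r = -0.4000/0.04 = -10.0000
ω₂ (FR) = (vx + vy + k·ωz)/r = 0.9000/0.04 = 22.5000
ω₃ (RL) = (vx + vy − k·ωz)/r = -0.9000/0.04 = -22.5000
ω₄ (RR) = (vx − vy + k·ωz)/r = 1.4000/0.04 = 35.0000

(-10.0000, 22.5000, -22.5000, 35.0000)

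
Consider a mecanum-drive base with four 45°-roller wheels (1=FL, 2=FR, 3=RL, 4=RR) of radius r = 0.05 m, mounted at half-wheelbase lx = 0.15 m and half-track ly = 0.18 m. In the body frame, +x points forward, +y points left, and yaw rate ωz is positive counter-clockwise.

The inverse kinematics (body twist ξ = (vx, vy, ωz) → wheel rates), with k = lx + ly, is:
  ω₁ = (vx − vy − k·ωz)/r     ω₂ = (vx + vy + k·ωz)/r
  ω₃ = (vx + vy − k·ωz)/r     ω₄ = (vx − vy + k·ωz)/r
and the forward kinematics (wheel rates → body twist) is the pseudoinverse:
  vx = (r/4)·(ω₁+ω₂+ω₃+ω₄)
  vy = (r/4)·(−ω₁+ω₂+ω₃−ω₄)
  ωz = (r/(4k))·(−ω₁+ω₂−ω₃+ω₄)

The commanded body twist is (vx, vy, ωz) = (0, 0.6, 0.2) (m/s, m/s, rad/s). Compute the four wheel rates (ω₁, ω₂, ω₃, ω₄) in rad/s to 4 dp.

k = lx + ly = 0.15 + 0.18 = 0.3300;  k·ωz = 0.3300·0.2 = 0.0660
ω₁ (FL) = (vx − vy − k·ωz)/r = -0.6660/0.05 = -13.3200
ω₂ (FR) = (vx + vy + k·ωz)/r = 0.6660/0.05 = 13.3200
ω₃ (RL) = (vx + vy − k·ωz)/r = 0.5340/0.05 = 10.6800
ω₄ (RR) = (vx − vy + k·ωz)/r = -0.5340/0.05 = -10.6800

(-13.3200, 13.3200, 10.6800, -10.6800)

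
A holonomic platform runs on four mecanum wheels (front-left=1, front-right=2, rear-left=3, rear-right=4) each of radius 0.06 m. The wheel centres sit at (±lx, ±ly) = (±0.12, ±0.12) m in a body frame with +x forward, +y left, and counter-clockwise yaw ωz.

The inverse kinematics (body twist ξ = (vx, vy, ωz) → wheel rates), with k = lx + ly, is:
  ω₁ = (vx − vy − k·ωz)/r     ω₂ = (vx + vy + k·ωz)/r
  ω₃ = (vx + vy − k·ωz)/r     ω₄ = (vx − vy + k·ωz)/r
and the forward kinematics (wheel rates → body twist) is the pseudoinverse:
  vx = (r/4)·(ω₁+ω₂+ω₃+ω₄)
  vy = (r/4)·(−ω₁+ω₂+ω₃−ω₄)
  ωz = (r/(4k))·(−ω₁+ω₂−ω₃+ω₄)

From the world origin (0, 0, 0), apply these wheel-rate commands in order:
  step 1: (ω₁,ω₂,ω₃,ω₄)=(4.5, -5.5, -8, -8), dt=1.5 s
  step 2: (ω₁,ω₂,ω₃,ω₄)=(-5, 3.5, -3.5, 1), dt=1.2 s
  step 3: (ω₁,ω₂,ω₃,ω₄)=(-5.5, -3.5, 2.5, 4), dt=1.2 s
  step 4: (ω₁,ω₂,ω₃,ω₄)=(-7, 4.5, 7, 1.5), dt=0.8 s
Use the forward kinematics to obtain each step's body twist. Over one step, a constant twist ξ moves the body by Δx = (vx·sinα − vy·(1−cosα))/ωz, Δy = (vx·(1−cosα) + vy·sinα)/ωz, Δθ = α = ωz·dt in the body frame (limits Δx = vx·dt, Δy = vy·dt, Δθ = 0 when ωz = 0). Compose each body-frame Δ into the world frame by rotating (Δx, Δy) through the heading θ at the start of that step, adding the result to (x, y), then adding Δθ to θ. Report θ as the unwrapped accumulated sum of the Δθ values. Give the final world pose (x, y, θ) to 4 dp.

step 1: ξ=(vx,vy,ωz)=(-0.2550, -0.1500, -0.6250), dt=1.5 → body Δ=(-0.4268, -0.0269, -0.9375) → world pose (-0.4268, -0.0269, -0.9375)
step 2: ξ=(vx,vy,ωz)=(-0.0600, 0.0600, 0.8125), dt=1.2 → body Δ=(-0.0935, 0.0287, 0.9750) → world pose (-0.4591, 0.0655, 0.0375)
step 3: ξ=(vx,vy,ωz)=(-0.0375, 0.0075, 0.2188), dt=1.2 → body Δ=(-0.0457, 0.0030, 0.2625) → world pose (-0.5048, 0.0668, 0.3000)
step 4: ξ=(vx,vy,ωz)=(0.0900, 0.2550, 0.3750), dt=0.8 → body Δ=(0.0406, 0.2117, 0.3000) → world pose (-0.5286, 0.2810, 0.6000)

(-0.5286, 0.2810, 0.6000)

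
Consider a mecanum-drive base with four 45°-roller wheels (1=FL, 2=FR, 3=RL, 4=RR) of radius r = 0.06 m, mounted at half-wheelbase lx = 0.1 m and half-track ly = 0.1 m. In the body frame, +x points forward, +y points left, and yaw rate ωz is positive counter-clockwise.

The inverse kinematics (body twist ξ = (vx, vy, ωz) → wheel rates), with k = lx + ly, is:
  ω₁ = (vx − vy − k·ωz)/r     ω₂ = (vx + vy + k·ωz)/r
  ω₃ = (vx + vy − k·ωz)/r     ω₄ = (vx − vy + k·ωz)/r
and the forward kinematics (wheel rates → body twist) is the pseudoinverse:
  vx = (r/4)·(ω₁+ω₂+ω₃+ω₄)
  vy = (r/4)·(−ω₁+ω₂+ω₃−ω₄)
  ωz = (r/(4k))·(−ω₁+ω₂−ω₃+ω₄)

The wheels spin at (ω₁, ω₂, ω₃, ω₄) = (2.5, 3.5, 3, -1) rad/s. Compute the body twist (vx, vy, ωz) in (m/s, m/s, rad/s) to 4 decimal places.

k = lx + ly = 0.1 + 0.1 = 0.2000
ω₁+ω₂+ω₃+ω₄ = 8.0000  →  vx = (0.06/4)·8.0000 = 0.1200
−ω₁+ω₂+ω₃−ω₄ = 5.0000  →  vy = (0.06/4)·5.0000 = 0.0750
−ω₁+ω₂−ω₃+ω₄ = -3.0000  →  ωz = (0.06/0.8000)·-3.0000 = -0.2250

(0.1200, 0.0750, -0.2250)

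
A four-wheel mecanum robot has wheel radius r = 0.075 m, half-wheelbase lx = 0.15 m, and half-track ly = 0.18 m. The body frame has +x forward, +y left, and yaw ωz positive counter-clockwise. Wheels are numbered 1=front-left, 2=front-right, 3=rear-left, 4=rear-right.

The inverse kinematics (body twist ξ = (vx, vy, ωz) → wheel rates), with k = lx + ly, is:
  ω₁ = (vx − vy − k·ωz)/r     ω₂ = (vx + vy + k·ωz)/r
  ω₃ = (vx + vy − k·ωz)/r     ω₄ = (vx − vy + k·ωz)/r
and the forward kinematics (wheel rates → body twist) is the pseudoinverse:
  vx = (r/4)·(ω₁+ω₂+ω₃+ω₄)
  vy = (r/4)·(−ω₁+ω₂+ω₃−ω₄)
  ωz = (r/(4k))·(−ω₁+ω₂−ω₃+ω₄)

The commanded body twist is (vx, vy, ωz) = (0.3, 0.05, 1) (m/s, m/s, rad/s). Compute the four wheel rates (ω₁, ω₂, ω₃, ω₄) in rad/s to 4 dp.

k = lx + ly = 0.15 + 0.18 = 0.3300;  k·ωz = 0.3300·1 = 0.3300
ω₁ (FL) = (vx − vy − k·ωz)/r = -0.0800/0.075 = -1.0667
ω₂ (FR) = (vx + vy + k·ωz)/r = 0.6800/0.075 = 9.0667
ω₃ (RL) = (vx + vy − k·ωz)/r = 0.0200/0.075 = 0.2667
ω₄ (RR) = (vx − vy + k·ωz)/r = 0.5800/0.075 = 7.7333

(-1.0667, 9.0667, 0.2667, 7.7333)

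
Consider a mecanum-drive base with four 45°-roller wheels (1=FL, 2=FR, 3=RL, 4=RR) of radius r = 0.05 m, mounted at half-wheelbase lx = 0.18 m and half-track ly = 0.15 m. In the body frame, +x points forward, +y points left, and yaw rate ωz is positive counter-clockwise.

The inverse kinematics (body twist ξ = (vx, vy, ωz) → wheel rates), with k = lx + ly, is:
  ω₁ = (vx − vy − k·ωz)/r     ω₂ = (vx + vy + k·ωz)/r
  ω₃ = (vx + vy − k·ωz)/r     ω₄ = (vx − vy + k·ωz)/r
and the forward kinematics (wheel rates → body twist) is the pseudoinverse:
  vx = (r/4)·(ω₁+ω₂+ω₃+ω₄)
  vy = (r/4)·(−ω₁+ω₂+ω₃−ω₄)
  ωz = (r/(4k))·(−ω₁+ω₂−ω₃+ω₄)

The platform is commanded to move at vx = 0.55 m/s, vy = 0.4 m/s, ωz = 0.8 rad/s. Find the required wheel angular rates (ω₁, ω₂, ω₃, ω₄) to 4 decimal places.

(-2.2800, 24.2800, 13.7200, 8.2800)

k = lx + ly = 0.18 + 0.15 = 0.3300;  k·ωz = 0.3300·0.8 = 0.2640
ω₁ (FL) = (vx − vy − k·ωz)/r = -0.1140/0.05 = -2.2800
ω₂ (FR) = (vx + vy + k·ωz)/r = 1.2140/0.05 = 24.2800
ω₃ (RL) = (vx + vy − k·ωz)/r = 0.6860/0.05 = 13.7200
ω₄ (RR) = (vx − vy + k·ωz)/r = 0.4140/0.05 = 8.2800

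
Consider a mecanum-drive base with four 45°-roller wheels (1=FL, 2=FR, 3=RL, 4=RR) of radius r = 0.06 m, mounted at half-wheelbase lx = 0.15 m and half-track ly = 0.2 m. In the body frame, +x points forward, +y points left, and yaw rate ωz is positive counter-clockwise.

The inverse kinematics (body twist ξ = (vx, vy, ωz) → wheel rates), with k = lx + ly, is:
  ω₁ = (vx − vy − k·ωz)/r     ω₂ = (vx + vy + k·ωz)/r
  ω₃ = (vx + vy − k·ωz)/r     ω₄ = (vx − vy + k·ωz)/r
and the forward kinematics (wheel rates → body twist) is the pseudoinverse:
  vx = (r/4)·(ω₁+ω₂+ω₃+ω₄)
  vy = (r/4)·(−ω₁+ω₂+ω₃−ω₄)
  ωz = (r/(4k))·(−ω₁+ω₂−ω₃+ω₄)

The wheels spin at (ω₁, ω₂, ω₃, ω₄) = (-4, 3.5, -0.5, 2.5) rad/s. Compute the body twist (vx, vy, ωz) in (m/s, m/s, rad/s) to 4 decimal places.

k = lx + ly = 0.15 + 0.2 = 0.3500
ω₁+ω₂+ω₃+ω₄ = 1.5000  →  vx = (0.06/4)·1.5000 = 0.0225
−ω₁+ω₂+ω₃−ω₄ = 4.5000  →  vy = (0.06/4)·4.5000 = 0.0675
−ω₁+ω₂−ω₃+ω₄ = 10.5000  →  ωz = (0.06/1.4000)·10.5000 = 0.4500

(0.0225, 0.0675, 0.4500)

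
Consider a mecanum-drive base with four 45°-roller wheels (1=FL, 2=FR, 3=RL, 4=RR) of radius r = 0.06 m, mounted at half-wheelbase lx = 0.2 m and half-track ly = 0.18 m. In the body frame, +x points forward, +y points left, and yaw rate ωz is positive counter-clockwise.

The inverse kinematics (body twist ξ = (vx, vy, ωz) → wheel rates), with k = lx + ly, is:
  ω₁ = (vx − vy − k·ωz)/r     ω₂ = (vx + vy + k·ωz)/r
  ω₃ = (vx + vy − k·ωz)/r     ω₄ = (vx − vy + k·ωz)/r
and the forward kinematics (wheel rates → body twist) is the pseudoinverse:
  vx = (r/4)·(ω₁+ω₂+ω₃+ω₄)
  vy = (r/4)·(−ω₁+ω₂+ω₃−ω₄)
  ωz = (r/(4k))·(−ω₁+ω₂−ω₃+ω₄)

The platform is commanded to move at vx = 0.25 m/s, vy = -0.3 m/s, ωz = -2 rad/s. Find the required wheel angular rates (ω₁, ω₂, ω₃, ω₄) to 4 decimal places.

(21.8333, -13.5000, 11.8333, -3.5000)

k = lx + ly = 0.2 + 0.18 = 0.3800;  k·ωz = 0.3800·-2 = -0.7600
ω₁ (FL) = (vx − vy − k·ωz)/r = 1.3100/0.06 = 21.8333
ω₂ (FR) = (vx + vy + k·ωz)/r = -0.8100/0.06 = -13.5000
ω₃ (RL) = (vx + vy − k·ωz)/r = 0.7100/0.06 = 11.8333
ω₄ (RR) = (vx − vy + k·ωz)/r = -0.2100/0.06 = -3.5000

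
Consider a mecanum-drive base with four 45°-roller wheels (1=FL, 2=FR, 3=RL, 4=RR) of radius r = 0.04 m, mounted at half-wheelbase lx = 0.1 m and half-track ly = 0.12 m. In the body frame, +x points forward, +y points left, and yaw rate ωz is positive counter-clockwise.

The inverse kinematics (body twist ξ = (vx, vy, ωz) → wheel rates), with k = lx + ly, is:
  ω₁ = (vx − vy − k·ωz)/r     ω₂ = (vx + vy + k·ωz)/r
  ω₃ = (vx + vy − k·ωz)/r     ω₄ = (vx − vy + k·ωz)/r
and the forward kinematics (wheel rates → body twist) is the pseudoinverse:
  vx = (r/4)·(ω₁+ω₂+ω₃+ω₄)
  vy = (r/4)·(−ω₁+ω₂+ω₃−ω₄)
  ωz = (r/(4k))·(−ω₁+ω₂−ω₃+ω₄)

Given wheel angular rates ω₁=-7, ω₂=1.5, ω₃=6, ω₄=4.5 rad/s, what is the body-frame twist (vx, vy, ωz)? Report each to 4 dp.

(0.0500, 0.1000, 0.3182)

k = lx + ly = 0.1 + 0.12 = 0.2200
ω₁+ω₂+ω₃+ω₄ = 5.0000  →  vx = (0.04/4)·5.0000 = 0.0500
−ω₁+ω₂+ω₃−ω₄ = 10.0000  →  vy = (0.04/4)·10.0000 = 0.1000
−ω₁+ω₂−ω₃+ω₄ = 7.0000  →  ωz = (0.04/0.8800)·7.0000 = 0.3182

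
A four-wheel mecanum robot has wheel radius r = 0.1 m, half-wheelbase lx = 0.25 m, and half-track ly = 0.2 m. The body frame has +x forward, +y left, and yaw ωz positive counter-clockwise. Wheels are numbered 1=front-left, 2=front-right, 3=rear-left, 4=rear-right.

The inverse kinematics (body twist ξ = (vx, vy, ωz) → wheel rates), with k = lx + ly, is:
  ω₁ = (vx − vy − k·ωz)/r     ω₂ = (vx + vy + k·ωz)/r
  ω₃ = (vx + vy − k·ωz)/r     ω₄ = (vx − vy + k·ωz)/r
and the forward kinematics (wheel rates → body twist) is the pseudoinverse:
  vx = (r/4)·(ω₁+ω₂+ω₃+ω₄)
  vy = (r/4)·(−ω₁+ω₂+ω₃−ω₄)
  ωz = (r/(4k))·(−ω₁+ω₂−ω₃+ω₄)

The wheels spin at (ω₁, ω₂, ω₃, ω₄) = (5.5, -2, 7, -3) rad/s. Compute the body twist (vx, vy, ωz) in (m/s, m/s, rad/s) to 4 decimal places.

(0.1875, 0.0625, -0.9722)

k = lx + ly = 0.25 + 0.2 = 0.4500
ω₁+ω₂+ω₃+ω₄ = 7.5000  →  vx = (0.1/4)·7.5000 = 0.1875
−ω₁+ω₂+ω₃−ω₄ = 2.5000  →  vy = (0.1/4)·2.5000 = 0.0625
−ω₁+ω₂−ω₃+ω₄ = -17.5000  →  ωz = (0.1/1.8000)·-17.5000 = -0.9722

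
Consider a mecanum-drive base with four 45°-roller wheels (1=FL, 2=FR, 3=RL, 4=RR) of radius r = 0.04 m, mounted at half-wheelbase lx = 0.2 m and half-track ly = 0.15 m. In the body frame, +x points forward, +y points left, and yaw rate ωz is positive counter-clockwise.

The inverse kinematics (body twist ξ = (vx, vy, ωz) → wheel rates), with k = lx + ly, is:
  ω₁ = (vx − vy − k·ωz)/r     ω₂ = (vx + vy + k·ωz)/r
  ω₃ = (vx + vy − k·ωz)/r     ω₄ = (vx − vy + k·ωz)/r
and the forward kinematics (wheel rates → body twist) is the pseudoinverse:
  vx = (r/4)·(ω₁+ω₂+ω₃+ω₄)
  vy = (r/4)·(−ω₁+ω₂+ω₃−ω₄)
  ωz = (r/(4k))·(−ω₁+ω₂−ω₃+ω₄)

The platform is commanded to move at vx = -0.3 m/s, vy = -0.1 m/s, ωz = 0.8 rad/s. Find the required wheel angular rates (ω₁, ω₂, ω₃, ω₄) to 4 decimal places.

k = lx + ly = 0.2 + 0.15 = 0.3500;  k·ωz = 0.3500·0.8 = 0.2800
ω₁ (FL) = (vx − vy − k·ωz)/r = -0.4800/0.04 = -12.0000
ω₂ (FR) = (vx + vy + k·ωz)/r = -0.1200/0.04 = -3.0000
ω₃ (RL) = (vx + vy − k·ωz)/r = -0.6800/0.04 = -17.0000
ω₄ (RR) = (vx − vy + k·ωz)/r = 0.0800/0.04 = 2.0000

(-12.0000, -3.0000, -17.0000, 2.0000)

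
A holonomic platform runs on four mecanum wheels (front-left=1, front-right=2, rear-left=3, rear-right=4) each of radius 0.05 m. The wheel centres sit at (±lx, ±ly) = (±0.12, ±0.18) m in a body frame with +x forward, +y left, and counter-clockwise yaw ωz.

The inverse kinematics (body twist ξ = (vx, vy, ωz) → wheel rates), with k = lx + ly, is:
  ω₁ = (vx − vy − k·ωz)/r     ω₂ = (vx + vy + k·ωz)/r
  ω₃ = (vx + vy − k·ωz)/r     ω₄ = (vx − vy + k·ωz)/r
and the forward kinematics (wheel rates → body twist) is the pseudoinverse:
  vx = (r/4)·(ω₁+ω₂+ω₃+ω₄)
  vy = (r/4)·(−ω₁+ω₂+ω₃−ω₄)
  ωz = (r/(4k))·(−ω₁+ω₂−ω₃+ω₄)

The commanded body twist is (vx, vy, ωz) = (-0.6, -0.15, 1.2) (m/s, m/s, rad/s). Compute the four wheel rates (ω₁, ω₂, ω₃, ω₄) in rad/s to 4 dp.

(-16.2000, -7.8000, -22.2000, -1.8000)

k = lx + ly = 0.12 + 0.18 = 0.3000;  k·ωz = 0.3000·1.2 = 0.3600
ω₁ (FL) = (vx − vy − k·ωz)/r = -0.8100/0.05 = -16.2000
ω₂ (FR) = (vx + vy + k·ωz)/r = -0.3900/0.05 = -7.8000
ω₃ (RL) = (vx + vy − k·ωz)/r = -1.1100/0.05 = -22.2000
ω₄ (RR) = (vx − vy + k·ωz)/r = -0.0900/0.05 = -1.8000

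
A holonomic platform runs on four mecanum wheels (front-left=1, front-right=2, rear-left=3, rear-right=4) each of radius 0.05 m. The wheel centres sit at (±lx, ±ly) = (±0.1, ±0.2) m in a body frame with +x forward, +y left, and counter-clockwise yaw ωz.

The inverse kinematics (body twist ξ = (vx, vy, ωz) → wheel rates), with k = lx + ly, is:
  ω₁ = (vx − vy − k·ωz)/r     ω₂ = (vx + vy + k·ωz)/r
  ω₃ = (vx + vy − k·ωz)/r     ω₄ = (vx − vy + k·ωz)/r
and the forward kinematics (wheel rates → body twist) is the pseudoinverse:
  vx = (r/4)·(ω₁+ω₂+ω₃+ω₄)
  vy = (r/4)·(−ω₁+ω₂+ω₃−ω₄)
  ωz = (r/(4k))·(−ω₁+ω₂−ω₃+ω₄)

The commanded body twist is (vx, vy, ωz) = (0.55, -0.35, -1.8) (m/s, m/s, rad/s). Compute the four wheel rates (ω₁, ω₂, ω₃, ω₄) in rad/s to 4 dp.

k = lx + ly = 0.1 + 0.2 = 0.3000;  k·ωz = 0.3000·-1.8 = -0.5400
ω₁ (FL) = (vx − vy − k·ωz)/r = 1.4400/0.05 = 28.8000
ω₂ (FR) = (vx + vy + k·ωz)/r = -0.3400/0.05 = -6.8000
ω₃ (RL) = (vx + vy − k·ωz)/r = 0.7400/0.05 = 14.8000
ω₄ (RR) = (vx − vy + k·ωz)/r = 0.3600/0.05 = 7.2000

(28.8000, -6.8000, 14.8000, 7.2000)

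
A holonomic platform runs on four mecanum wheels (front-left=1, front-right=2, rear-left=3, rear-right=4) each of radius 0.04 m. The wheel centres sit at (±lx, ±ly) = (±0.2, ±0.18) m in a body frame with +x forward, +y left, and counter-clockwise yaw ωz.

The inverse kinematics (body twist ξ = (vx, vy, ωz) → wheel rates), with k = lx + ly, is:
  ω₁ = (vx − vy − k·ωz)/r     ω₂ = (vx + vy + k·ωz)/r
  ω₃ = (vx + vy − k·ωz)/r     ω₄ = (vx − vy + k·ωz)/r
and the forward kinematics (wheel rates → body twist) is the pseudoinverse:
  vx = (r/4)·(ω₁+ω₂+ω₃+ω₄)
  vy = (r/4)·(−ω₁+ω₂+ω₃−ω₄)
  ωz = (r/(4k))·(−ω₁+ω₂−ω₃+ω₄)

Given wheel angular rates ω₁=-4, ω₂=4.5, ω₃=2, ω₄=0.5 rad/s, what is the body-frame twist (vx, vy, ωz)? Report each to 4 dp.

(0.0300, 0.1000, 0.1842)

k = lx + ly = 0.2 + 0.18 = 0.3800
ω₁+ω₂+ω₃+ω₄ = 3.0000  →  vx = (0.04/4)·3.0000 = 0.0300
−ω₁+ω₂+ω₃−ω₄ = 10.0000  →  vy = (0.04/4)·10.0000 = 0.1000
−ω₁+ω₂−ω₃+ω₄ = 7.0000  →  ωz = (0.04/1.5200)·7.0000 = 0.1842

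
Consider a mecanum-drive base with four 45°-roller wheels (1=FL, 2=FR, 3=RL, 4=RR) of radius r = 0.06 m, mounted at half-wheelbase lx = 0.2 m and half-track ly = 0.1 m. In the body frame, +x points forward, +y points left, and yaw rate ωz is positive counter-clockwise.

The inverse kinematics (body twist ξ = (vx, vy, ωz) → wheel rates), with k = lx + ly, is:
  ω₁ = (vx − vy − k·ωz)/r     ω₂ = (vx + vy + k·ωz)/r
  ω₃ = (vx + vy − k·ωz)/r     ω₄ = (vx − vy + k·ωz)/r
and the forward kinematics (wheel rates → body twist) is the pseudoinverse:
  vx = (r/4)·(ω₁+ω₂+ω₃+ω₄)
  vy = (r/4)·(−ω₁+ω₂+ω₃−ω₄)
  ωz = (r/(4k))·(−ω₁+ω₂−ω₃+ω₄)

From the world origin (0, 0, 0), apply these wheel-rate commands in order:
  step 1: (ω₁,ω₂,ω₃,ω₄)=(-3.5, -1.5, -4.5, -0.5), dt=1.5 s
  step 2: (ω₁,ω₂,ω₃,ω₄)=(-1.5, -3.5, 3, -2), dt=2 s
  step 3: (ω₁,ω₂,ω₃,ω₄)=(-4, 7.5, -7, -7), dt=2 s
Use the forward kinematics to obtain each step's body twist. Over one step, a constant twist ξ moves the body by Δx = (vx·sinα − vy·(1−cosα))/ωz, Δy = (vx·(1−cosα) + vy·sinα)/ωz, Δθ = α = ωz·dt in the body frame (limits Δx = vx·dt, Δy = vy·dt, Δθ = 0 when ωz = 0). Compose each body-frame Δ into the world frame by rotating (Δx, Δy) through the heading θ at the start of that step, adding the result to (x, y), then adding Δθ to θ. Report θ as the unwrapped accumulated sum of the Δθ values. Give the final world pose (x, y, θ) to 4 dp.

step 1: ξ=(vx,vy,ωz)=(-0.1500, -0.0300, 0.3000), dt=1.5 → body Δ=(-0.2075, -0.0933, 0.4500) → world pose (-0.2075, -0.0933, 0.4500)
step 2: ξ=(vx,vy,ωz)=(-0.0600, 0.0450, -0.3500), dt=2.0 → body Δ=(-0.0802, 0.1231, -0.7000) → world pose (-0.3333, -0.0173, -0.2500)
step 3: ξ=(vx,vy,ωz)=(-0.1575, 0.1725, 0.5750), dt=2.0 → body Δ=(-0.4275, 0.1118, 1.1500) → world pose (-0.7198, 0.1968, 0.9000)

(-0.7198, 0.1968, 0.9000)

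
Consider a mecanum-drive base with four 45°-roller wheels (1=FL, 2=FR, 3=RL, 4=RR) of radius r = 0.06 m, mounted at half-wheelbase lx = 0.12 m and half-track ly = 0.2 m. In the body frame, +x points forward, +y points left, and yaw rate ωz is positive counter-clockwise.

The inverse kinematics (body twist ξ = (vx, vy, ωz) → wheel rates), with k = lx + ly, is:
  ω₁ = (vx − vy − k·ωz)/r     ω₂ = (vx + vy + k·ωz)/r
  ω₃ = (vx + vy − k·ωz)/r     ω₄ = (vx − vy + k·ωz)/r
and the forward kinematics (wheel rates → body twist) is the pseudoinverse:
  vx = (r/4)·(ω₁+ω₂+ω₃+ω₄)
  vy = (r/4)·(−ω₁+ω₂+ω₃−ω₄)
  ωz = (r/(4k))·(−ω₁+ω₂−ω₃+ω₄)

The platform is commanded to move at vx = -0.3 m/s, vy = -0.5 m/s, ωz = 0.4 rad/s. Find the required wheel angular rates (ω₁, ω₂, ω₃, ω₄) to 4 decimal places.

k = lx + ly = 0.12 + 0.2 = 0.3200;  k·ωz = 0.3200·0.4 = 0.1280
ω₁ (FL) = (vx − vy − k·ωz)/r = 0.0720/0.06 = 1.2000
ω₂ (FR) = (vx + vy + k·ωz)/r = -0.6720/0.06 = -11.2000
ω₃ (RL) = (vx + vy − k·ωz)/r = -0.9280/0.06 = -15.4667
ω₄ (RR) = (vx − vy + k·ωz)/r = 0.3280/0.06 = 5.4667

(1.2000, -11.2000, -15.4667, 5.4667)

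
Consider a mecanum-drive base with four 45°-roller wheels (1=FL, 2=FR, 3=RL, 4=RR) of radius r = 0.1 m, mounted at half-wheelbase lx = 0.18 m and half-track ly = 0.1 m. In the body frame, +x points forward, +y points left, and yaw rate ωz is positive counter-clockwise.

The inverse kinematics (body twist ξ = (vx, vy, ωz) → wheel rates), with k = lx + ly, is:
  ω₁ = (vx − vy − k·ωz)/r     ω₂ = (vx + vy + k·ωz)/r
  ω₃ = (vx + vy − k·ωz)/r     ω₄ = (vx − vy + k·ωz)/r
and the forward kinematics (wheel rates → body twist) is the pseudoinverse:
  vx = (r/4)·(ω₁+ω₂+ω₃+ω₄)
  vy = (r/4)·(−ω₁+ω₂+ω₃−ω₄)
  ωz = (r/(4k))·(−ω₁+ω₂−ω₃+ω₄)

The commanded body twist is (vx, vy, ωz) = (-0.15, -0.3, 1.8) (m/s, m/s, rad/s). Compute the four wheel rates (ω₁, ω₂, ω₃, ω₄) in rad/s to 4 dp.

k = lx + ly = 0.18 + 0.1 = 0.2800;  k·ωz = 0.2800·1.8 = 0.5040
ω₁ (FL) = (vx − vy − k·ωz)/r = -0.3540/0.1 = -3.5400
ω₂ (FR) = (vx + vy + k·ωz)/r = 0.0540/0.1 = 0.5400
ω₃ (RL) = (vx + vy − k·ωz)/r = -0.9540/0.1 = -9.5400
ω₄ (RR) = (vx − vy + k·ωz)/r = 0.6540/0.1 = 6.5400

(-3.5400, 0.5400, -9.5400, 6.5400)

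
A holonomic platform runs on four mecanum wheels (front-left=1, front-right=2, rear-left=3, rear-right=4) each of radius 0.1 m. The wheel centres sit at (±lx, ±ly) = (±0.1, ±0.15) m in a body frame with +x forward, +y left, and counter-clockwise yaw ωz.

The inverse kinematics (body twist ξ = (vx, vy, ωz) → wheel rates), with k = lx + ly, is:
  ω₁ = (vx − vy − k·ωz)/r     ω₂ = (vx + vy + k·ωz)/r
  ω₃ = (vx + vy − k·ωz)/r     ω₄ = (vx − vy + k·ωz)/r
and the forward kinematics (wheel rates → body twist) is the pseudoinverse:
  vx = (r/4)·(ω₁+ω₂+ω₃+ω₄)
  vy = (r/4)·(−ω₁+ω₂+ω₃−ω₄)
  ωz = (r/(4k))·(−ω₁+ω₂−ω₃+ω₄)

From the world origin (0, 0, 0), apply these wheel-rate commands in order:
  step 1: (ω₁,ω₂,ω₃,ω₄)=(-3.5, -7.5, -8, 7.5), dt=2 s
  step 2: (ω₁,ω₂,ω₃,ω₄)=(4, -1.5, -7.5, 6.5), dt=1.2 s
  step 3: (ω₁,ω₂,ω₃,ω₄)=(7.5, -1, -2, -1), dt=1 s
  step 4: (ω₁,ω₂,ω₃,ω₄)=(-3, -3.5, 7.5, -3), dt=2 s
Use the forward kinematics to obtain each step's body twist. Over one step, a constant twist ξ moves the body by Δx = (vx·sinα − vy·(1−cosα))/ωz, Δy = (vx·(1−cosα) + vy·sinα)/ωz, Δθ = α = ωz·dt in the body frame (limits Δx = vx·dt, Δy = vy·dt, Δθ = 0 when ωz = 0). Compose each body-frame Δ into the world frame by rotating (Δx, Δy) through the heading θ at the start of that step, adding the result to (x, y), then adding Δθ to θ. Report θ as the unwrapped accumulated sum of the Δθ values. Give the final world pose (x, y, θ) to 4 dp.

(0.2118, 0.0152, 0.3700)

step 1: ξ=(vx,vy,ωz)=(-0.2875, -0.4875, 1.1500), dt=2.0 → body Δ=(0.5199, -0.7327, 2.3000) → world pose (0.5199, -0.7327, 2.3000)
step 2: ξ=(vx,vy,ωz)=(0.0375, -0.4875, 0.8500), dt=1.2 → body Δ=(0.3110, -0.4677, 1.0200) → world pose (0.6615, -0.1892, 3.3200)
step 3: ξ=(vx,vy,ωz)=(0.0875, -0.2375, -0.7500), dt=1.0 → body Δ=(-0.0054, -0.2472, -0.7500) → world pose (0.6230, 0.0550, 2.5700)
step 4: ξ=(vx,vy,ωz)=(-0.0500, 0.2500, -1.1000), dt=2.0 → body Δ=(0.3243, 0.2560, -2.2000) → world pose (0.2118, 0.0152, 0.3700)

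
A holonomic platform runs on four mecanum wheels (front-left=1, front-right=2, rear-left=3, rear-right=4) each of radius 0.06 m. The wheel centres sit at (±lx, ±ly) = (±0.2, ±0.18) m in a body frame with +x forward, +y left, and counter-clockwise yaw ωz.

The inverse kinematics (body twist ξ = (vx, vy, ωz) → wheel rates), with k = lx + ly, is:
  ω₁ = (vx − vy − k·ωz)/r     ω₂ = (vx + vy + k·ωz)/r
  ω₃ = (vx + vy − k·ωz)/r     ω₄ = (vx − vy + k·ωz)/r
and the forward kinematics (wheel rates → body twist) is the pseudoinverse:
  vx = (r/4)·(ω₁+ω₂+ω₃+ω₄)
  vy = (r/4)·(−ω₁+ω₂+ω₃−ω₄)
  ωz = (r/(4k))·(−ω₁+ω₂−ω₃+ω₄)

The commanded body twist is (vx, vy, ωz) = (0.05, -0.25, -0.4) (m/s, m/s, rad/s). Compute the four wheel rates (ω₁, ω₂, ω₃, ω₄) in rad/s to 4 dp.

(7.5333, -5.8667, -0.8000, 2.4667)

k = lx + ly = 0.2 + 0.18 = 0.3800;  k·ωz = 0.3800·-0.4 = -0.1520
ω₁ (FL) = (vx − vy − k·ωz)/r = 0.4520/0.06 = 7.5333
ω₂ (FR) = (vx + vy + k·ωz)/r = -0.3520/0.06 = -5.8667
ω₃ (RL) = (vx + vy − k·ωz)/r = -0.0480/0.06 = -0.8000
ω₄ (RR) = (vx − vy + k·ωz)/r = 0.1480/0.06 = 2.4667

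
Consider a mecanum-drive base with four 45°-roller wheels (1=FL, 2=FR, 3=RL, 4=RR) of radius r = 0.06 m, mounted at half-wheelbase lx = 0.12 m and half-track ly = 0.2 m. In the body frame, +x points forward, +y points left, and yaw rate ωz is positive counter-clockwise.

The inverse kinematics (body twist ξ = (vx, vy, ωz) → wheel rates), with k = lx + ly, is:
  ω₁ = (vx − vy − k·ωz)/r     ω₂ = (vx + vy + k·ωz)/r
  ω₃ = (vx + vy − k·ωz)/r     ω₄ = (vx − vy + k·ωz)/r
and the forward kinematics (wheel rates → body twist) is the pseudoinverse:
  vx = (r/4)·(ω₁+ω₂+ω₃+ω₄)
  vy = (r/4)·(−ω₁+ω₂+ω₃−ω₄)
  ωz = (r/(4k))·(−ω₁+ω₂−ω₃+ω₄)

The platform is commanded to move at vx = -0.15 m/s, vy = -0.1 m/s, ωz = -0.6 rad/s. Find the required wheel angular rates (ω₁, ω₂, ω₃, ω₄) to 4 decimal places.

k = lx + ly = 0.12 + 0.2 = 0.3200;  k·ωz = 0.3200·-0.6 = -0.1920
ω₁ (FL) = (vx − vy − k·ωz)/r = 0.1420/0.06 = 2.3667
ω₂ (FR) = (vx + vy + k·ωz)/r = -0.4420/0.06 = -7.3667
ω₃ (RL) = (vx + vy − k·ωz)/r = -0.0580/0.06 = -0.9667
ω₄ (RR) = (vx − vy + k·ωz)/r = -0.2420/0.06 = -4.0333

(2.3667, -7.3667, -0.9667, -4.0333)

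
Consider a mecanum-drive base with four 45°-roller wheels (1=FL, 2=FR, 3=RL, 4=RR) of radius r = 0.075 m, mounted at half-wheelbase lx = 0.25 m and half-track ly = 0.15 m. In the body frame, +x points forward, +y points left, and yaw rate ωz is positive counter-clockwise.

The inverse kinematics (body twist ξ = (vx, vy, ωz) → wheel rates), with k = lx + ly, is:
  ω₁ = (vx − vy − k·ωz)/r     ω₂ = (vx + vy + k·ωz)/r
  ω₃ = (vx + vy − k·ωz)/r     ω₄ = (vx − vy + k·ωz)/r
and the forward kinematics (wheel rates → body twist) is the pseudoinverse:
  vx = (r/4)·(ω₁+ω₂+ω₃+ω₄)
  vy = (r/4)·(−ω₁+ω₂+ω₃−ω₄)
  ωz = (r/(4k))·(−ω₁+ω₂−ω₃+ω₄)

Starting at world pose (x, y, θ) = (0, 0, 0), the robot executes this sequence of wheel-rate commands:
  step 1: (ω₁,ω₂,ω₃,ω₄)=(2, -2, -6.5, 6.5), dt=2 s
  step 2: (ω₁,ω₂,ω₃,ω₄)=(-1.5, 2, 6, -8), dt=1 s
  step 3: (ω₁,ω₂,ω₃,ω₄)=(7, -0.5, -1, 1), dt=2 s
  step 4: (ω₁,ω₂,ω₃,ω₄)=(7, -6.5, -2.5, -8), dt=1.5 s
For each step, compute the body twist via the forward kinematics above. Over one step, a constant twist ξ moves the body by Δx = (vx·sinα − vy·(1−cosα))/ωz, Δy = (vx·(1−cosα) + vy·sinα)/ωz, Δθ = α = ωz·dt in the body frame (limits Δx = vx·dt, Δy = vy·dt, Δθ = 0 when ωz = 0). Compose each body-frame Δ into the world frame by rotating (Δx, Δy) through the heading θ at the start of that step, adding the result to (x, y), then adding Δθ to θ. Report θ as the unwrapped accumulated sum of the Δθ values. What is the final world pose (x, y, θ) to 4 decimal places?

step 1: ξ=(vx,vy,ωz)=(0.0000, -0.3187, 0.4219), dt=2.0 → body Δ=(0.2534, -0.5645, 0.8437) → world pose (0.2534, -0.5645, 0.8437)
step 2: ξ=(vx,vy,ωz)=(-0.0281, 0.3281, -0.4922), dt=1.0 → body Δ=(0.0521, 0.3218, -0.4922) → world pose (0.0476, -0.3117, 0.3516)
step 3: ξ=(vx,vy,ωz)=(0.1219, -0.1781, -0.2578), dt=2.0 → body Δ=(0.1433, -0.4021, -0.5156) → world pose (0.3205, -0.6399, -0.1641)
step 4: ξ=(vx,vy,ωz)=(-0.1875, -0.1500, -0.8906), dt=1.5 → body Δ=(-0.3340, -0.0023, -1.3359) → world pose (-0.0093, -0.5875, -1.5000)

(-0.0093, -0.5875, -1.5000)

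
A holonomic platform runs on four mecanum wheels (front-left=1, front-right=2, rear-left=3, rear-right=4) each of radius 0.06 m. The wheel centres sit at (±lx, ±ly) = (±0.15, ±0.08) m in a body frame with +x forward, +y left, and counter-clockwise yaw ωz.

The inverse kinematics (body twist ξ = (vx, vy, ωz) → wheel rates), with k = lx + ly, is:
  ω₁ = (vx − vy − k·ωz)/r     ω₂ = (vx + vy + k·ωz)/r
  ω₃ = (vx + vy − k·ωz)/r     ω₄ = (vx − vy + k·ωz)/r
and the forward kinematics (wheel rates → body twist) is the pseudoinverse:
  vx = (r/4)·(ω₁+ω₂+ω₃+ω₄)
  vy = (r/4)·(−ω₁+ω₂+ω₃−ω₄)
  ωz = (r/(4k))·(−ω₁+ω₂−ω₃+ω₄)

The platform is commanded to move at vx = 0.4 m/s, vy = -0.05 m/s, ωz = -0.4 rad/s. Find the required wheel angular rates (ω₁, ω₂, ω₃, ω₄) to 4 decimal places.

(9.0333, 4.3000, 7.3667, 5.9667)

k = lx + ly = 0.15 + 0.08 = 0.2300;  k·ωz = 0.2300·-0.4 = -0.0920
ω₁ (FL) = (vx − vy − k·ωz)/r = 0.5420/0.06 = 9.0333
ω₂ (FR) = (vx + vy + k·ωz)/r = 0.2580/0.06 = 4.3000
ω₃ (RL) = (vx + vy − k·ωz)/r = 0.4420/0.06 = 7.3667
ω₄ (RR) = (vx − vy + k·ωz)/r = 0.3580/0.06 = 5.9667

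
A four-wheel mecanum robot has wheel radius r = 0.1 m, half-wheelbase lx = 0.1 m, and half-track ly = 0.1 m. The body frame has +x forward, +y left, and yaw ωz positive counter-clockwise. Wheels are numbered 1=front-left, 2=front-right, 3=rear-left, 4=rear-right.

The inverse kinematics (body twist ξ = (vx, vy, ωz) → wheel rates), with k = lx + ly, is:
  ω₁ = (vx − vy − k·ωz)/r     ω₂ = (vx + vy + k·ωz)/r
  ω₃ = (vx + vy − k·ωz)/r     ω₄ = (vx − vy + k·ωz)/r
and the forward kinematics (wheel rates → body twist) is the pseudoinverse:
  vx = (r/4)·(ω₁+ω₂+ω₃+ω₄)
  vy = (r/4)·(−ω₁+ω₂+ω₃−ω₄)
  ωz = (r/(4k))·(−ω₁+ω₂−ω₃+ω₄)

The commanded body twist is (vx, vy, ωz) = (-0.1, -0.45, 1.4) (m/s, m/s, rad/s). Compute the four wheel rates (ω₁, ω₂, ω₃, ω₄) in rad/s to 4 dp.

k = lx + ly = 0.1 + 0.1 = 0.2000;  k·ωz = 0.2000·1.4 = 0.2800
ω₁ (FL) = (vx − vy − k·ωz)/r = 0.0700/0.1 = 0.7000
ω₂ (FR) = (vx + vy + k·ωz)/r = -0.2700/0.1 = -2.7000
ω₃ (RL) = (vx + vy − k·ωz)/r = -0.8300/0.1 = -8.3000
ω₄ (RR) = (vx − vy + k·ωz)/r = 0.6300/0.1 = 6.3000

(0.7000, -2.7000, -8.3000, 6.3000)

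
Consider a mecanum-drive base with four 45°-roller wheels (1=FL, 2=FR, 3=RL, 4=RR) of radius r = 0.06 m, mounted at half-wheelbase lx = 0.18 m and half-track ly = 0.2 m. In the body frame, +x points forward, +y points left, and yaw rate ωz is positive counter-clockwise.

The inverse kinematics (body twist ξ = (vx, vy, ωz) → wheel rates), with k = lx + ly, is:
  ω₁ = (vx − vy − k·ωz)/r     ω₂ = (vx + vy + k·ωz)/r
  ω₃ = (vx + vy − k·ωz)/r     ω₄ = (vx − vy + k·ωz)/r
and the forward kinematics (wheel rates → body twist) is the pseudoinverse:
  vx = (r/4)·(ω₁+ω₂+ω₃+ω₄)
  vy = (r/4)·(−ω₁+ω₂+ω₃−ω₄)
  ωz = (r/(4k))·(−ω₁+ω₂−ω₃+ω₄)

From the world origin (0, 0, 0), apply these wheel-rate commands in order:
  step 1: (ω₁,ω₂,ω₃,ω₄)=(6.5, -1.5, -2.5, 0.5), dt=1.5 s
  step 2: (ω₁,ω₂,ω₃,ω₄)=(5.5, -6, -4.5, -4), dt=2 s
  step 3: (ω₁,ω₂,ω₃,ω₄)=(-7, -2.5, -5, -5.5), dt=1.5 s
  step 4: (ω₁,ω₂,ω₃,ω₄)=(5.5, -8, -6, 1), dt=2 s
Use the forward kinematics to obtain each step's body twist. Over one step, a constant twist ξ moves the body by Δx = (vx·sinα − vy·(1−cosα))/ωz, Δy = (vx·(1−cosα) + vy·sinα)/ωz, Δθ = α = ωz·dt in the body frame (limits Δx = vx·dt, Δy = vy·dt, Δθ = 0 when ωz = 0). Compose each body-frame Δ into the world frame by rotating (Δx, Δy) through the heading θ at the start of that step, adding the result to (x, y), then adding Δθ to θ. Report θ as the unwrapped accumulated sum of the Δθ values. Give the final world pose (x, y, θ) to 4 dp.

step 1: ξ=(vx,vy,ωz)=(0.0450, -0.1650, -0.1974), dt=1.5 → body Δ=(0.0301, -0.2538, -0.2961) → world pose (0.0301, -0.2538, -0.2961)
step 2: ξ=(vx,vy,ωz)=(-0.1350, -0.1800, -0.4342), dt=2.0 → body Δ=(-0.3841, -0.2064, -0.8684) → world pose (-0.3974, -0.3392, -1.1645)
step 3: ξ=(vx,vy,ωz)=(-0.3000, 0.0750, 0.1579), dt=1.5 → body Δ=(-0.4591, 0.0584, 0.2368) → world pose (-0.5252, 0.1056, -0.9276)
step 4: ξ=(vx,vy,ωz)=(-0.1125, -0.3075, -0.2566), dt=2.0 → body Δ=(-0.3696, -0.5319, -0.5132) → world pose (-1.1725, 0.0824, -1.4408)

(-1.1725, 0.0824, -1.4408)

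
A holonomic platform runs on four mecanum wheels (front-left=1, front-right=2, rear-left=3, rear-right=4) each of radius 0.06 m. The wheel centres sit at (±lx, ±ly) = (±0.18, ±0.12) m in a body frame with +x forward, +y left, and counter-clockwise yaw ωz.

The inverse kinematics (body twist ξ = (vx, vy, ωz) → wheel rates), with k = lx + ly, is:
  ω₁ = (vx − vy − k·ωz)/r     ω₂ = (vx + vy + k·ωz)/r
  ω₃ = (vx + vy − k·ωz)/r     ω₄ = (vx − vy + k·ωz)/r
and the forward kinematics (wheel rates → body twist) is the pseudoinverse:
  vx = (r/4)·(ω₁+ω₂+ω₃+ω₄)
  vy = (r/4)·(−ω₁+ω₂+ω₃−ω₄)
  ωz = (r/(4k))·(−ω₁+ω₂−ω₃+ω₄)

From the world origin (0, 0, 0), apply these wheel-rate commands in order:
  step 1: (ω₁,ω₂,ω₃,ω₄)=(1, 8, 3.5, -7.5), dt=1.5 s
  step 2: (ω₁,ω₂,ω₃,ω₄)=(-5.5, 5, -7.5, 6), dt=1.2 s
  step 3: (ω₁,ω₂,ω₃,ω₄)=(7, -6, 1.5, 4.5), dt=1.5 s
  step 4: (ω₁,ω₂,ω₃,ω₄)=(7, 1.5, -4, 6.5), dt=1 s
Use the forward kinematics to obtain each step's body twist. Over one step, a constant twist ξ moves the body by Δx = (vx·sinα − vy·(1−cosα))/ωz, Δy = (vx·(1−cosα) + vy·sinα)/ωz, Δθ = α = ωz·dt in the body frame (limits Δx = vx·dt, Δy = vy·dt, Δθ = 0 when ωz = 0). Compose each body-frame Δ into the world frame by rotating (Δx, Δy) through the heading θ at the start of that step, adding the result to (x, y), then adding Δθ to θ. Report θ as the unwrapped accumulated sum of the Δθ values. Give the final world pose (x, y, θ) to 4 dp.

step 1: ξ=(vx,vy,ωz)=(0.0750, 0.2700, -0.2000), dt=1.5 → body Δ=(0.1711, 0.3822, -0.3000) → world pose (0.1711, 0.3822, -0.3000)
step 2: ξ=(vx,vy,ωz)=(-0.0300, -0.0450, 1.2000), dt=1.2 → body Δ=(0.0078, -0.0589, 1.4400) → world pose (0.1612, 0.3236, 1.1400)
step 3: ξ=(vx,vy,ωz)=(0.1050, -0.2400, -0.5000), dt=1.5 → body Δ=(0.0144, -0.3835, -0.7500) → world pose (0.5157, 0.1765, 0.3900)
step 4: ξ=(vx,vy,ωz)=(0.1650, -0.2400, 0.2500), dt=1.0 → body Δ=(0.1931, -0.2170, 0.2500) → world pose (0.7768, 0.0492, 0.6400)

(0.7768, 0.0492, 0.6400)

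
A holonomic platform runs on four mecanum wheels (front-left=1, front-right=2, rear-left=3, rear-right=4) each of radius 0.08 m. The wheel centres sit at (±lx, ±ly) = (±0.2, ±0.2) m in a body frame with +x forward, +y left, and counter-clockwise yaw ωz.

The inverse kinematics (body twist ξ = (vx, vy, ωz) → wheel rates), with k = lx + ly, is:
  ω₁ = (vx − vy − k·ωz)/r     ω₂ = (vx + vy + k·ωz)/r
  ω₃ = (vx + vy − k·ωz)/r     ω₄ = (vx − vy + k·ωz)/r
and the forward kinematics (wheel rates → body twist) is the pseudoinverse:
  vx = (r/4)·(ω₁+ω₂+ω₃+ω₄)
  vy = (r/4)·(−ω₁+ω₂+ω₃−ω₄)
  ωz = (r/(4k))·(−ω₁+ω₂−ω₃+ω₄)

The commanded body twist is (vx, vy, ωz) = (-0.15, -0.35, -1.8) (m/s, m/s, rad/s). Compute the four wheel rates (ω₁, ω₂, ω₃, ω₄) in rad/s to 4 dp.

k = lx + ly = 0.2 + 0.2 = 0.4000;  k·ωz = 0.4000·-1.8 = -0.7200
ω₁ (FL) = (vx − vy − k·ωz)/r = 0.9200/0.08 = 11.5000
ω₂ (FR) = (vx + vy + k·ωz)/r = -1.2200/0.08 = -15.2500
ω₃ (RL) = (vx + vy − k·ωz)/r = 0.2200/0.08 = 2.7500
ω₄ (RR) = (vx − vy + k·ωz)/r = -0.5200/0.08 = -6.5000

(11.5000, -15.2500, 2.7500, -6.5000)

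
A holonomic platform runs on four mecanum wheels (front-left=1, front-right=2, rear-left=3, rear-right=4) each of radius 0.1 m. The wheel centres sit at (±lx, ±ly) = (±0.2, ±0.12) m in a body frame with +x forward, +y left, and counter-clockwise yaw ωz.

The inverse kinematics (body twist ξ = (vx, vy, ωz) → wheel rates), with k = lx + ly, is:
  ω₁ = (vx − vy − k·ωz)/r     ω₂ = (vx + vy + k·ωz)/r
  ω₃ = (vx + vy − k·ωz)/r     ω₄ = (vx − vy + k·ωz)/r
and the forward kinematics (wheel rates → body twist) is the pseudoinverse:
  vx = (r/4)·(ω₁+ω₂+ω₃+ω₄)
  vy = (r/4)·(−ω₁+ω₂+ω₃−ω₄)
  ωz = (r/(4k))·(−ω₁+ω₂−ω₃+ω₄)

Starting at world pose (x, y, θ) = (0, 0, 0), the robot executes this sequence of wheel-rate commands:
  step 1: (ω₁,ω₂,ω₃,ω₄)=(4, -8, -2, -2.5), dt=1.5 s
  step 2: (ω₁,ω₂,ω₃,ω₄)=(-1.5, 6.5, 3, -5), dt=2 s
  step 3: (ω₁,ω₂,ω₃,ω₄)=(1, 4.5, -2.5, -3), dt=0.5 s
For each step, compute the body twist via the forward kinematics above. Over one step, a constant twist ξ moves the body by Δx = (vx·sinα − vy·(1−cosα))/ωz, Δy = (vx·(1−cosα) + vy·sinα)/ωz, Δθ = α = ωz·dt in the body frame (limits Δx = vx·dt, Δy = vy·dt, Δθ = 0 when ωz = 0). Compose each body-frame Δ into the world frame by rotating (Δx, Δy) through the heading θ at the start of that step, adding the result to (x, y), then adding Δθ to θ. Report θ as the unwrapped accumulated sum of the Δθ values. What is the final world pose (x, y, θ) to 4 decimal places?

step 1: ξ=(vx,vy,ωz)=(-0.2125, -0.2875, -0.9766), dt=1.5 → body Δ=(-0.4796, -0.0982, -1.4648) → world pose (-0.4796, -0.0982, -1.4648)
step 2: ξ=(vx,vy,ωz)=(0.0750, 0.4000, 0.0000), dt=2.0 → body Δ=(0.1500, 0.8000, 0.0000) → world pose (0.3317, -0.1627, -1.4648)
step 3: ξ=(vx,vy,ωz)=(0.0000, 0.1000, 0.2344), dt=0.5 → body Δ=(-0.0029, 0.0499, 0.1172) → world pose (0.3810, -0.1545, -1.3477)

(0.3810, -0.1545, -1.3477)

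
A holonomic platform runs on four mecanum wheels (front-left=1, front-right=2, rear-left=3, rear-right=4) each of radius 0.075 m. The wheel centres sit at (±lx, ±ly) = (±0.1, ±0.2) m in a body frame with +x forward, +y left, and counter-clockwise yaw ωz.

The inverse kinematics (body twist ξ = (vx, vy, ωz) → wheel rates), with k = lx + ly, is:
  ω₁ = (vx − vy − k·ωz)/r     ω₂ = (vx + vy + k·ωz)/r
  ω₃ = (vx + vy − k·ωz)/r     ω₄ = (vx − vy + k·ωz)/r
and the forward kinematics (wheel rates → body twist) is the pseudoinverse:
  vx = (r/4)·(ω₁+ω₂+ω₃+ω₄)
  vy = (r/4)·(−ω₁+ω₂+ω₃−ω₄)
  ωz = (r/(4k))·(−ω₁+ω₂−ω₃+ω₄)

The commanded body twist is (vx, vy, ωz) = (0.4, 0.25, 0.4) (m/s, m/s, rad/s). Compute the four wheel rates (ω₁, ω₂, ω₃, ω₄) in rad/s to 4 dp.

k = lx + ly = 0.1 + 0.2 = 0.3000;  k·ωz = 0.3000·0.4 = 0.1200
ω₁ (FL) = (vx − vy − k·ωz)/r = 0.0300/0.075 = 0.4000
ω₂ (FR) = (vx + vy + k·ωz)/r = 0.7700/0.075 = 10.2667
ω₃ (RL) = (vx + vy − k·ωz)/r = 0.5300/0.075 = 7.0667
ω₄ (RR) = (vx − vy + k·ωz)/r = 0.2700/0.075 = 3.6000

(0.4000, 10.2667, 7.0667, 3.6000)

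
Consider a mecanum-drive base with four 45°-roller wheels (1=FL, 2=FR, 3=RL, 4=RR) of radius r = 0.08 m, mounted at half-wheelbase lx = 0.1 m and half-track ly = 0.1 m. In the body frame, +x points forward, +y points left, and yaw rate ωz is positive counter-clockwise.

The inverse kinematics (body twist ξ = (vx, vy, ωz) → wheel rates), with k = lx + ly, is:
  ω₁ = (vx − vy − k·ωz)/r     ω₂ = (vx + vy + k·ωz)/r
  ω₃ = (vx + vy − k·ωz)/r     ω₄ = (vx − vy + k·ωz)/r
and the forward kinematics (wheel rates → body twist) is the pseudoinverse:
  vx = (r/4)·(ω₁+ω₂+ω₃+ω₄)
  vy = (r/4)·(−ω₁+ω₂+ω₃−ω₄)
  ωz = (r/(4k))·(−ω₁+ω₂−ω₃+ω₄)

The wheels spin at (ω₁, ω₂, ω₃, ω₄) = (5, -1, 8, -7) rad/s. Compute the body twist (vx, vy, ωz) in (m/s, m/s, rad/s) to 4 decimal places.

k = lx + ly = 0.1 + 0.1 = 0.2000
ω₁+ω₂+ω₃+ω₄ = 5.0000  →  vx = (0.08/4)·5.0000 = 0.1000
−ω₁+ω₂+ω₃−ω₄ = 9.0000  →  vy = (0.08/4)·9.0000 = 0.1800
−ω₁+ω₂−ω₃+ω₄ = -21.0000  →  ωz = (0.08/0.8000)·-21.0000 = -2.1000

(0.1000, 0.1800, -2.1000)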